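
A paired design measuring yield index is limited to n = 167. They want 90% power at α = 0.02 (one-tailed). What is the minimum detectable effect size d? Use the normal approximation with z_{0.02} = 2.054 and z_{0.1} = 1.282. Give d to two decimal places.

d_min ≈ 0.26

For a single sample (or paired design) of n = 167: d_min = (z_{α} + z_β)/√n.
z-sum = 2.054 + 1.282 = 3.336.
d_min = 3.336 / √167 = 3.336 / 12.923 = 0.258.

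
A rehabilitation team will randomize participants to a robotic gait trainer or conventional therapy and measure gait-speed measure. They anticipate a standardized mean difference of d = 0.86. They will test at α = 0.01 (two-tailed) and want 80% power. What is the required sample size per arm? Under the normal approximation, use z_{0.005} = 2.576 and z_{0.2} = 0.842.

n = 32 per group

For two independent groups with equal n: n = 2·((z_{α/2} + z_β) / d)².
z_{α/2} + z_β = 2.576 + 0.842 = 3.418.
n = 2 × (3.418 / 0.86)² = 2 × 3.974² = 2 × 15.80 = 31.6.
Round up to the next whole participant.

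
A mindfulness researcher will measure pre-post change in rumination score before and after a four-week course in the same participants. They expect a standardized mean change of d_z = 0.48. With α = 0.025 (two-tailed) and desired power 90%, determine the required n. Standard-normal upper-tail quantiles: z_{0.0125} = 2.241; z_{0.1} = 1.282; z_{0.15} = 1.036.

For a paired (one-sample on differences) test: n = ((z_{α/2} + z_β) / d)².
z_{α/2} + z_β = 2.241 + 1.282 = 3.523.
n = (3.523 / 0.48)² = 7.340² = 53.87.
Round up.

n = 54 pairs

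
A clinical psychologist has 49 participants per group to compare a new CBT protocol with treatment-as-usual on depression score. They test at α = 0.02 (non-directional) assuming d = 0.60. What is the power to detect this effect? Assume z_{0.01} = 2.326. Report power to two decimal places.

power ≈ 0.74

For two equal groups, power = Φ(d·√(n/2) − z_{α/2}).
d·√(n/2) = 0.60 × √(49/2) = 0.60 × 4.950 = 2.970.
z_β = 2.970 − 2.326 = 0.644.
Power = Φ(0.644) = 0.740.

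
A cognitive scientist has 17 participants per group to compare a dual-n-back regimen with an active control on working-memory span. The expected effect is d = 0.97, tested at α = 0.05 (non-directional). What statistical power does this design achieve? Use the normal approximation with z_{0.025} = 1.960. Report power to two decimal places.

power ≈ 0.81

For two equal groups, power = Φ(d·√(n/2) − z_{α/2}).
d·√(n/2) = 0.97 × √(17/2) = 0.97 × 2.915 = 2.828.
z_β = 2.828 − 1.960 = 0.868.
Power = Φ(0.868) = 0.807.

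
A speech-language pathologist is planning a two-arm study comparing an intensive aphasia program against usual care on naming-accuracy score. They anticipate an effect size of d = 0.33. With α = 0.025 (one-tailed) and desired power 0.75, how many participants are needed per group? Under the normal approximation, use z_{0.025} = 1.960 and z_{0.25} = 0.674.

For two independent groups with equal n: n = 2·((z_{α} + z_β) / d)².
z_{α} + z_β = 1.960 + 0.674 = 2.634.
n = 2 × (2.634 / 0.33)² = 2 × 7.982² = 2 × 63.71 = 127.4.
Round up to the next whole participant.

n = 128 per group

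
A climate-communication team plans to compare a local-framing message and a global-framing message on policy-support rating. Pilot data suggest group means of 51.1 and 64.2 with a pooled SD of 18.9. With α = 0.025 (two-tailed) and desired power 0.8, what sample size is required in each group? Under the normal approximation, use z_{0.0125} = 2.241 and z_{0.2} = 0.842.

Cohen's d = |M₁ − M₂| / SD_pooled = |51.1 − 64.2| / 18.9 = 13.1 / 18.9 = 0.693.
For two independent groups with equal n: n = 2·((z_{α/2} + z_β) / d)².
z_{α/2} + z_β = 2.241 + 0.842 = 3.083.
n = 2 × (3.083 / 0.693)² = 2 × 4.449² = 2 × 19.79 = 39.6.
Round up to the next whole participant.

n = 40 per group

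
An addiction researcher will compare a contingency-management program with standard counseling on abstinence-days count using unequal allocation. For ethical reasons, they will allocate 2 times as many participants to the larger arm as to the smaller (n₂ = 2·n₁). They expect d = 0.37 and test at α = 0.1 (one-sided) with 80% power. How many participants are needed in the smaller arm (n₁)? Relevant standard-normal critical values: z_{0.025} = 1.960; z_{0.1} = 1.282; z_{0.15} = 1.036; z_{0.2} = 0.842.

With allocation ratio k = n₂/n₁ = 2, Var(x̄₁−x̄₂) = σ²(1/n₁ + 1/(k·n₁)) = σ²·(k+1)/(k·n₁).
So n₁ = (1 + 1/k)·((z_{α} + z_β)/d)² = 1.500 × (2.124/0.37)².
n₁ = 1.500 × 32.95 = 49.4.
Round up: n₁ = 50, giving n₂ = 2 × 50 = 100.

n₁ = 50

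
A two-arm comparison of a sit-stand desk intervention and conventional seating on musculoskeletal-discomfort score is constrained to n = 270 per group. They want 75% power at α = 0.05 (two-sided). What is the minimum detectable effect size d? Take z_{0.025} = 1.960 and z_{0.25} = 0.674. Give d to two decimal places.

For two independent groups of n = 270 each: d_min = (z_{α/2} + z_β)·√(2/n).
z-sum = 1.960 + 0.674 = 2.634.
d_min = 2.634 × √(2/270) = 2.634 × 0.0861 = 0.227.

d_min ≈ 0.23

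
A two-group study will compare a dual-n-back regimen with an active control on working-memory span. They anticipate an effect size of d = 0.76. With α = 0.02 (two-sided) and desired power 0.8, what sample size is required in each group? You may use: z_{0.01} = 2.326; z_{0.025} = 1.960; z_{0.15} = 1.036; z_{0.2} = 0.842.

n = 35 per group

For two independent groups with equal n: n = 2·((z_{α/2} + z_β) / d)².
z_{α/2} + z_β = 2.326 + 0.842 = 3.168.
n = 2 × (3.168 / 0.76)² = 2 × 4.168² = 2 × 17.38 = 34.8.
Round up to the next whole participant.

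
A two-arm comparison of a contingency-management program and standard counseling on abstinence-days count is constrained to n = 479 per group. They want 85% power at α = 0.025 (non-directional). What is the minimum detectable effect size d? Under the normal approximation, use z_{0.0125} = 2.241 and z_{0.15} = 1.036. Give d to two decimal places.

d_min ≈ 0.21

For two independent groups of n = 479 each: d_min = (z_{α/2} + z_β)·√(2/n).
z-sum = 2.241 + 1.036 = 3.277.
d_min = 3.277 × √(2/479) = 3.277 × 0.0646 = 0.212.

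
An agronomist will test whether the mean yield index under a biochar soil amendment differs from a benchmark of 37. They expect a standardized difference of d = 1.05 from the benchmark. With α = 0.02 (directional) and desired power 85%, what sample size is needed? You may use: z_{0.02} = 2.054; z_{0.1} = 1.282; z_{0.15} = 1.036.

For a one-sample test: n = ((z_{α} + z_β) / d)².
z_{α} + z_β = 2.054 + 1.036 = 3.090.
n = (3.090 / 1.05)² = 2.943² = 8.66.
Round up.

n = 9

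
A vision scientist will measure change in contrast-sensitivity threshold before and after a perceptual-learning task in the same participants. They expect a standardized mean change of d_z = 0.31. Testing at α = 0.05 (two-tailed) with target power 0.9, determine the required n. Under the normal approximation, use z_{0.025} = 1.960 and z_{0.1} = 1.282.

For a paired (one-sample on differences) test: n = ((z_{α/2} + z_β) / d)².
z_{α/2} + z_β = 1.960 + 1.282 = 3.242.
n = (3.242 / 0.31)² = 10.458² = 109.37.
Round up.

n = 110 pairs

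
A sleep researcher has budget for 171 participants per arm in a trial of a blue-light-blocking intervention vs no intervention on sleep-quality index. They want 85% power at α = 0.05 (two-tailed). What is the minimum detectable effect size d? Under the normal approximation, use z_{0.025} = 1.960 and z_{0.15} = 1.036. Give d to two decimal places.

For two independent groups of n = 171 each: d_min = (z_{α/2} + z_β)·√(2/n).
z-sum = 1.960 + 1.036 = 2.996.
d_min = 2.996 × √(2/171) = 2.996 × 0.1081 = 0.324.

d_min ≈ 0.32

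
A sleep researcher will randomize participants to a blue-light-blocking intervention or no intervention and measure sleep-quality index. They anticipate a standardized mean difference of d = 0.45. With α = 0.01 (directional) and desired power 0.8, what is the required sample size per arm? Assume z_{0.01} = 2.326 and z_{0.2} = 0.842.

For two independent groups with equal n: n = 2·((z_{α} + z_β) / d)².
z_{α} + z_β = 2.326 + 0.842 = 3.168.
n = 2 × (3.168 / 0.45)² = 2 × 7.040² = 2 × 49.56 = 99.1.
Round up to the next whole participant.

n = 100 per group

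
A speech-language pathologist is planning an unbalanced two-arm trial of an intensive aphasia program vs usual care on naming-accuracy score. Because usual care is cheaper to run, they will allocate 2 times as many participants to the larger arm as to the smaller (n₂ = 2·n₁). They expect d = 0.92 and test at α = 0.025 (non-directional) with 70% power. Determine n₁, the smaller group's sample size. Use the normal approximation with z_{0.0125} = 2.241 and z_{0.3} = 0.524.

n₁ = 14

With allocation ratio k = n₂/n₁ = 2, Var(x̄₁−x̄₂) = σ²(1/n₁ + 1/(k·n₁)) = σ²·(k+1)/(k·n₁).
So n₁ = (1 + 1/k)·((z_{α/2} + z_β)/d)² = 1.500 × (2.765/0.92)².
n₁ = 1.500 × 9.03 = 13.5.
Round up: n₁ = 14, giving n₂ = 2 × 14 = 28.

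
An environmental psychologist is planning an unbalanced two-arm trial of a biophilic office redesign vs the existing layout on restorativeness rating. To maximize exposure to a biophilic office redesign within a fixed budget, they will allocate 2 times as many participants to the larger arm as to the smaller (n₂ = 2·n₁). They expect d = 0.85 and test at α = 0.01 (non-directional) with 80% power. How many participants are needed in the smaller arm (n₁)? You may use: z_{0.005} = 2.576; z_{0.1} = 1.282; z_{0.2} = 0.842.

With allocation ratio k = n₂/n₁ = 2, Var(x̄₁−x̄₂) = σ²(1/n₁ + 1/(k·n₁)) = σ²·(k+1)/(k·n₁).
So n₁ = (1 + 1/k)·((z_{α/2} + z_β)/d)² = 1.500 × (3.418/0.85)².
n₁ = 1.500 × 16.17 = 24.3.
Round up: n₁ = 25, giving n₂ = 2 × 25 = 50.

n₁ = 25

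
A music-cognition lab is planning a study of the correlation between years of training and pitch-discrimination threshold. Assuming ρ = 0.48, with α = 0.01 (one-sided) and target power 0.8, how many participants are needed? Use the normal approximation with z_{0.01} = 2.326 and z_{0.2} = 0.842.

n = 40

Fisher's z: C = ½·ln((1+r)/(1−r)) = ½·ln(2.8462) = 0.5230.
n = ((z_{α} + z_β)/C)² + 3.
(2.326 + 0.842) / 0.5230 = 3.168 / 0.5230 = 6.057.
n = 6.057² + 3 = 36.69 + 3 = 39.7.
Round up.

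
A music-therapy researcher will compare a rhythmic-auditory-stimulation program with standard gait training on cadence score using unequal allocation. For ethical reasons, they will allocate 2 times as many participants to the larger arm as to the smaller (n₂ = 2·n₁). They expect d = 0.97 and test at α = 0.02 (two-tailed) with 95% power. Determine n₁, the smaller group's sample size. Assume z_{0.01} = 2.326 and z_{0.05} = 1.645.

With allocation ratio k = n₂/n₁ = 2, Var(x̄₁−x̄₂) = σ²(1/n₁ + 1/(k·n₁)) = σ²·(k+1)/(k·n₁).
So n₁ = (1 + 1/k)·((z_{α/2} + z_β)/d)² = 1.500 × (3.971/0.97)².
n₁ = 1.500 × 16.76 = 25.1.
Round up: n₁ = 26, giving n₂ = 2 × 26 = 52.

n₁ = 26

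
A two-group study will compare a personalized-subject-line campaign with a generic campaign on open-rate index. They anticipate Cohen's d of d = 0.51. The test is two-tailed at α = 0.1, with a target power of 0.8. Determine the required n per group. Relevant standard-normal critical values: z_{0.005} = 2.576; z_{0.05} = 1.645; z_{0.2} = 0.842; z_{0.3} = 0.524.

For two independent groups with equal n: n = 2·((z_{α/2} + z_β) / d)².
z_{α/2} + z_β = 1.645 + 0.842 = 2.487.
n = 2 × (2.487 / 0.51)² = 2 × 4.876² = 2 × 23.78 = 47.6.
Round up to the next whole participant.

n = 48 per group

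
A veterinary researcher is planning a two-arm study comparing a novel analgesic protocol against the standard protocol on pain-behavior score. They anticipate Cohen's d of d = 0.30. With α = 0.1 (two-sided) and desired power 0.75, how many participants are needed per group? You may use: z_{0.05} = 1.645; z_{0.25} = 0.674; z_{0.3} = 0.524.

n = 120 per group

For two independent groups with equal n: n = 2·((z_{α/2} + z_β) / d)².
z_{α/2} + z_β = 1.645 + 0.674 = 2.319.
n = 2 × (2.319 / 0.30)² = 2 × 7.730² = 2 × 59.75 = 119.5.
Round up to the next whole participant.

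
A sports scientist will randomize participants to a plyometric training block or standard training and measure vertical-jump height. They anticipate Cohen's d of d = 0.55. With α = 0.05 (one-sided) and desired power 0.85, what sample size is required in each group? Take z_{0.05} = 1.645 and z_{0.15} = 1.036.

For two independent groups with equal n: n = 2·((z_{α} + z_β) / d)².
z_{α} + z_β = 1.645 + 1.036 = 2.681.
n = 2 × (2.681 / 0.55)² = 2 × 4.875² = 2 × 23.76 = 47.5.
Round up to the next whole participant.

n = 48 per group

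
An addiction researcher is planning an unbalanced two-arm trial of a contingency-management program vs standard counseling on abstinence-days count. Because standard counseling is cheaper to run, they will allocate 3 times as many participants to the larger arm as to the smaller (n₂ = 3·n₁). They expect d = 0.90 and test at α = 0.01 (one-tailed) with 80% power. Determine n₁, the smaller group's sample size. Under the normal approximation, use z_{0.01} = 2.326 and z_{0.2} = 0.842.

With allocation ratio k = n₂/n₁ = 3, Var(x̄₁−x̄₂) = σ²(1/n₁ + 1/(k·n₁)) = σ²·(k+1)/(k·n₁).
So n₁ = (1 + 1/k)·((z_{α} + z_β)/d)² = 1.333 × (3.168/0.90)².
n₁ = 1.333 × 12.39 = 16.5.
Round up: n₁ = 17, giving n₂ = 3 × 17 = 51.

n₁ = 17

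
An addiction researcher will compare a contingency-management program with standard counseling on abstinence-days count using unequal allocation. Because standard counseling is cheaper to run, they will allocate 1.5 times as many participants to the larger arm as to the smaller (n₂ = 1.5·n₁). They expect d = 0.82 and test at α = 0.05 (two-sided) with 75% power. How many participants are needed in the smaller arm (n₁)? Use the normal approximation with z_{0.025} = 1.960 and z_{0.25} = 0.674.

With allocation ratio k = n₂/n₁ = 1.5, Var(x̄₁−x̄₂) = σ²(1/n₁ + 1/(k·n₁)) = σ²·(k+1)/(k·n₁).
So n₁ = (1 + 1/k)·((z_{α/2} + z_β)/d)² = 1.667 × (2.634/0.82)².
n₁ = 1.667 × 10.32 = 17.2.
Round up: n₁ = 18, giving n₂ = 1.5 × 18 = 27.

n₁ = 18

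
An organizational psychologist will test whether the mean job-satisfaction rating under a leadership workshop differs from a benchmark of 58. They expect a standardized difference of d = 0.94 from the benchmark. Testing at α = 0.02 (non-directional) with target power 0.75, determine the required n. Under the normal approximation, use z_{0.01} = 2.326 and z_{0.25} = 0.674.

For a one-sample test: n = ((z_{α/2} + z_β) / d)².
z_{α/2} + z_β = 2.326 + 0.674 = 3.000.
n = (3.000 / 0.94)² = 3.191² = 10.19.
Round up.

n = 11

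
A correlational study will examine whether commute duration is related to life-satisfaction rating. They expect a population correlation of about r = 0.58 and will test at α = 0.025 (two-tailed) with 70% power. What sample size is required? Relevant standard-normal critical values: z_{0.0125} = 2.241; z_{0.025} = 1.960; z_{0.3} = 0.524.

n = 21

Fisher's z: C = ½·ln((1+r)/(1−r)) = ½·ln(3.7619) = 0.6625.
n = ((z_{α/2} + z_β)/C)² + 3.
(2.241 + 0.524) / 0.6625 = 2.765 / 0.6625 = 4.174.
n = 4.174² + 3 = 17.42 + 3 = 20.4.
Round up.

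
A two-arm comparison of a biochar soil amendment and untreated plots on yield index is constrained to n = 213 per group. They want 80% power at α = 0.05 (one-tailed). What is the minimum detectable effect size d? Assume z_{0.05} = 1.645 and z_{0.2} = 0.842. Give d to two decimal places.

For two independent groups of n = 213 each: d_min = (z_{α} + z_β)·√(2/n).
z-sum = 1.645 + 0.842 = 2.487.
d_min = 2.487 × √(2/213) = 2.487 × 0.0969 = 0.241.

d_min ≈ 0.24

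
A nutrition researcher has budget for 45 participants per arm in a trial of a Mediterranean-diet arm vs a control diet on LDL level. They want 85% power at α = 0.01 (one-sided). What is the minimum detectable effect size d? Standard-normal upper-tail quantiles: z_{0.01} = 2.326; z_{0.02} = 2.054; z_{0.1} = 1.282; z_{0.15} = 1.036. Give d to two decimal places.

d_min ≈ 0.71

For two independent groups of n = 45 each: d_min = (z_{α} + z_β)·√(2/n).
z-sum = 2.326 + 1.036 = 3.362.
d_min = 3.362 × √(2/45) = 3.362 × 0.2108 = 0.709.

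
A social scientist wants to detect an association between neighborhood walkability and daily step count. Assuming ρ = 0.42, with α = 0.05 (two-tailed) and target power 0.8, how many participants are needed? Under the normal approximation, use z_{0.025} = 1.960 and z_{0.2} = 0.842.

Fisher's z: C = ½·ln((1+r)/(1−r)) = ½·ln(2.4483) = 0.4477.
n = ((z_{α/2} + z_β)/C)² + 3.
(1.960 + 0.842) / 0.4477 = 2.802 / 0.4477 = 6.259.
n = 6.259² + 3 = 39.17 + 3 = 42.2.
Round up.

n = 43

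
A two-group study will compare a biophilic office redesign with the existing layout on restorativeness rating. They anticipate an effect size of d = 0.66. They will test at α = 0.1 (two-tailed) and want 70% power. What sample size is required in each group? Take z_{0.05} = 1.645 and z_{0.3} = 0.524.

n = 22 per group

For two independent groups with equal n: n = 2·((z_{α/2} + z_β) / d)².
z_{α/2} + z_β = 1.645 + 0.524 = 2.169.
n = 2 × (2.169 / 0.66)² = 2 × 3.286² = 2 × 10.80 = 21.6.
Round up to the next whole participant.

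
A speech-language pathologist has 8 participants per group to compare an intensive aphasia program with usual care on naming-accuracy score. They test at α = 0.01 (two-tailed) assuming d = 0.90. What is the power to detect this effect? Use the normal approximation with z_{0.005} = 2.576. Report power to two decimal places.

For two equal groups, power = Φ(d·√(n/2) − z_{α/2}).
d·√(n/2) = 0.90 × √(8/2) = 0.90 × 2.000 = 1.800.
z_β = 1.800 − 2.576 = -0.776.
Power = Φ(-0.776) = 0.219.

power ≈ 0.22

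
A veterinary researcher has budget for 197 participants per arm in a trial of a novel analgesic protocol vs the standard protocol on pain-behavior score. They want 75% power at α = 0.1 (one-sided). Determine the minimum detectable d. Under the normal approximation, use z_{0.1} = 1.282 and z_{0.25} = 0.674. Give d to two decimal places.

d_min ≈ 0.20

For two independent groups of n = 197 each: d_min = (z_{α} + z_β)·√(2/n).
z-sum = 1.282 + 0.674 = 1.956.
d_min = 1.956 × √(2/197) = 1.956 × 0.1008 = 0.197.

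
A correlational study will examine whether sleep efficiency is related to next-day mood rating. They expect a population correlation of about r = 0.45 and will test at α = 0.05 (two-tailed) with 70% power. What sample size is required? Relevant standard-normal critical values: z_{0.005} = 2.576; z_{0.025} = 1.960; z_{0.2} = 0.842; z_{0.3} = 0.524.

Fisher's z: C = ½·ln((1+r)/(1−r)) = ½·ln(2.6364) = 0.4847.
n = ((z_{α/2} + z_β)/C)² + 3.
(1.960 + 0.524) / 0.4847 = 2.484 / 0.4847 = 5.125.
n = 5.125² + 3 = 26.26 + 3 = 29.3.
Round up.

n = 30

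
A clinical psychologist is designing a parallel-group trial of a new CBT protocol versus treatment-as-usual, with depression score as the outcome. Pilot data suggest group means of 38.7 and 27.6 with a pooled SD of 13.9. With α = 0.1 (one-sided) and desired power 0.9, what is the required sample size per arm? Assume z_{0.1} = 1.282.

n = 21 per group

Cohen's d = |M₁ − M₂| / SD_pooled = |38.7 − 27.6| / 13.9 = 11.1 / 13.9 = 0.799.
For two independent groups with equal n: n = 2·((z_{α} + z_β) / d)².
z_{α} + z_β = 1.282 + 1.282 = 2.564.
n = 2 × (2.564 / 0.799)² = 2 × 3.209² = 2 × 10.30 = 20.6.
Round up to the next whole participant.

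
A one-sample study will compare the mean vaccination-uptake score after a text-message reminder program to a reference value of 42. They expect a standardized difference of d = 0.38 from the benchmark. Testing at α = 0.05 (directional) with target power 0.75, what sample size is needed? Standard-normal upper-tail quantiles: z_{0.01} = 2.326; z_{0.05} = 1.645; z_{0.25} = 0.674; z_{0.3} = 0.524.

n = 38

For a one-sample test: n = ((z_{α} + z_β) / d)².
z_{α} + z_β = 1.645 + 0.674 = 2.319.
n = (2.319 / 0.38)² = 6.103² = 37.24.
Round up.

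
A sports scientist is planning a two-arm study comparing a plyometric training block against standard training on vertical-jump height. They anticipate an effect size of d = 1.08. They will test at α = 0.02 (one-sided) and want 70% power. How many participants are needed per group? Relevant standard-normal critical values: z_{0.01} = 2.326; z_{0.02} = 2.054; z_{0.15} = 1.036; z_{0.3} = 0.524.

For two independent groups with equal n: n = 2·((z_{α} + z_β) / d)².
z_{α} + z_β = 2.054 + 0.524 = 2.578.
n = 2 × (2.578 / 1.08)² = 2 × 2.387² = 2 × 5.70 = 11.4.
Round up to the next whole participant.

n = 12 per group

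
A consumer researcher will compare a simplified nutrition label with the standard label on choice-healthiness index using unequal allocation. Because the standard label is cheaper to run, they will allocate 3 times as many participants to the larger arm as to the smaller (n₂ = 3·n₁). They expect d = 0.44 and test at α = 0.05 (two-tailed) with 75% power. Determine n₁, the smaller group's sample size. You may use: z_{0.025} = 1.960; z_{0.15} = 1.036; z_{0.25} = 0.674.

n₁ = 48

With allocation ratio k = n₂/n₁ = 3, Var(x̄₁−x̄₂) = σ²(1/n₁ + 1/(k·n₁)) = σ²·(k+1)/(k·n₁).
So n₁ = (1 + 1/k)·((z_{α/2} + z_β)/d)² = 1.333 × (2.634/0.44)².
n₁ = 1.333 × 35.84 = 47.8.
Round up: n₁ = 48, giving n₂ = 3 × 48 = 144.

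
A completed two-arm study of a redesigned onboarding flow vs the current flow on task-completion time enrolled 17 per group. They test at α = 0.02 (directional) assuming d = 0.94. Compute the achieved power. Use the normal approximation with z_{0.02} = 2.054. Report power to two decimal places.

For two equal groups, power = Φ(d·√(n/2) − z_{α}).
d·√(n/2) = 0.94 × √(17/2) = 0.94 × 2.915 = 2.741.
z_β = 2.741 − 2.054 = 0.687.
Power = Φ(0.687) = 0.754.

power ≈ 0.75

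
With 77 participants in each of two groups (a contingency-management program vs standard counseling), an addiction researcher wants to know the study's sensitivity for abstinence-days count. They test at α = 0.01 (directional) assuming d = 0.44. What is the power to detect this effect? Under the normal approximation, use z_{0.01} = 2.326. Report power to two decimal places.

power ≈ 0.66

For two equal groups, power = Φ(d·√(n/2) − z_{α}).
d·√(n/2) = 0.44 × √(77/2) = 0.44 × 6.205 = 2.730.
z_β = 2.730 − 2.326 = 0.404.
Power = Φ(0.404) = 0.657.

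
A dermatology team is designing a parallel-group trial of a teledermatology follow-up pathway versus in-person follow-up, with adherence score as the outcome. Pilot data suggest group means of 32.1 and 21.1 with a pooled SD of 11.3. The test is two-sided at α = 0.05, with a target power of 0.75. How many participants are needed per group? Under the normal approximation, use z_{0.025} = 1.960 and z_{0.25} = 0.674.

Cohen's d = |M₁ − M₂| / SD_pooled = |32.1 − 21.1| / 11.3 = 11.0 / 11.3 = 0.973.
For two independent groups with equal n: n = 2·((z_{α/2} + z_β) / d)².
z_{α/2} + z_β = 1.960 + 0.674 = 2.634.
n = 2 × (2.634 / 0.973)² = 2 × 2.707² = 2 × 7.33 = 14.7.
Round up to the next whole participant.

n = 15 per group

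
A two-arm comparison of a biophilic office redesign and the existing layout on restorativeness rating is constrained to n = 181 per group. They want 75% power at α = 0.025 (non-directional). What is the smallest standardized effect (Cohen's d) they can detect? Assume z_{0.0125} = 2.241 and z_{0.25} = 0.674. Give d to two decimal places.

d_min ≈ 0.31

For two independent groups of n = 181 each: d_min = (z_{α/2} + z_β)·√(2/n).
z-sum = 2.241 + 0.674 = 2.915.
d_min = 2.915 × √(2/181) = 2.915 × 0.1051 = 0.306.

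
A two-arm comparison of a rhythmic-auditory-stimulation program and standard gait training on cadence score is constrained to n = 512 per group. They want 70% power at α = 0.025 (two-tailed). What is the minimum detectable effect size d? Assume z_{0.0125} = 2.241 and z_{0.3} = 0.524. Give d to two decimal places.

d_min ≈ 0.17

For two independent groups of n = 512 each: d_min = (z_{α/2} + z_β)·√(2/n).
z-sum = 2.241 + 0.524 = 2.765.
d_min = 2.765 × √(2/512) = 2.765 × 0.0625 = 0.173.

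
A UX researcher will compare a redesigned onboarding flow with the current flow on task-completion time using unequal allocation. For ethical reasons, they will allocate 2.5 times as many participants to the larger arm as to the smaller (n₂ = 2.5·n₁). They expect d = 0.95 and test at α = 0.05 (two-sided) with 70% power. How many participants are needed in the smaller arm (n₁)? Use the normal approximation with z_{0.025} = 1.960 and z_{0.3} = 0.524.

n₁ = 10

With allocation ratio k = n₂/n₁ = 2.5, Var(x̄₁−x̄₂) = σ²(1/n₁ + 1/(k·n₁)) = σ²·(k+1)/(k·n₁).
So n₁ = (1 + 1/k)·((z_{α/2} + z_β)/d)² = 1.400 × (2.484/0.95)².
n₁ = 1.400 × 6.84 = 9.6.
Round up: n₁ = 10, giving n₂ = 2.5 × 10 = 25.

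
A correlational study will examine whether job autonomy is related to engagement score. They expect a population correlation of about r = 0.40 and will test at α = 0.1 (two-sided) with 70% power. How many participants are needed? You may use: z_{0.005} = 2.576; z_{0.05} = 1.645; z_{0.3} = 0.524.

n = 30

Fisher's z: C = ½·ln((1+r)/(1−r)) = ½·ln(2.3333) = 0.4236.
n = ((z_{α/2} + z_β)/C)² + 3.
(1.645 + 0.524) / 0.4236 = 2.169 / 0.4236 = 5.120.
n = 5.120² + 3 = 26.22 + 3 = 29.2.
Round up.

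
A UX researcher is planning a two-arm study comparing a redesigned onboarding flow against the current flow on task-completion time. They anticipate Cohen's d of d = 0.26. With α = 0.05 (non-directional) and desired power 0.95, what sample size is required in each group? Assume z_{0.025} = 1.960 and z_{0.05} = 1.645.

For two independent groups with equal n: n = 2·((z_{α/2} + z_β) / d)².
z_{α/2} + z_β = 1.960 + 1.645 = 3.605.
n = 2 × (3.605 / 0.26)² = 2 × 13.865² = 2 × 192.25 = 384.5.
Round up to the next whole participant.

n = 385 per group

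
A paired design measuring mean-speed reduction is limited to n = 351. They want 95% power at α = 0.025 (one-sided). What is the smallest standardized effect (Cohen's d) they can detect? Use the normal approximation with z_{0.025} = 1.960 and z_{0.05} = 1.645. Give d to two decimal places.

d_min ≈ 0.19

For a single sample (or paired design) of n = 351: d_min = (z_{α} + z_β)/√n.
z-sum = 1.960 + 1.645 = 3.605.
d_min = 3.605 / √351 = 3.605 / 18.735 = 0.192.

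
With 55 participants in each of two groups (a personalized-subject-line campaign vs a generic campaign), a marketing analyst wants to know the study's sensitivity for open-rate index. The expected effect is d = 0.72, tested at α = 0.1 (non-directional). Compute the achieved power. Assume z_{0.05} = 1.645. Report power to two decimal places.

For two equal groups, power = Φ(d·√(n/2) − z_{α/2}).
d·√(n/2) = 0.72 × √(55/2) = 0.72 × 5.244 = 3.776.
z_β = 3.776 − 1.645 = 2.131.
Power = Φ(2.131) = 0.983.

power ≈ 0.98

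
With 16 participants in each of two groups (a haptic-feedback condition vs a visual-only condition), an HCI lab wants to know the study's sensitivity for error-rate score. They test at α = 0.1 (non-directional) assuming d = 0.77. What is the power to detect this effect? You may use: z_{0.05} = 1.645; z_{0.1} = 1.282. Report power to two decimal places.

power ≈ 0.70

For two equal groups, power = Φ(d·√(n/2) − z_{α/2}).
d·√(n/2) = 0.77 × √(16/2) = 0.77 × 2.828 = 2.178.
z_β = 2.178 − 1.645 = 0.533.
Power = Φ(0.533) = 0.703.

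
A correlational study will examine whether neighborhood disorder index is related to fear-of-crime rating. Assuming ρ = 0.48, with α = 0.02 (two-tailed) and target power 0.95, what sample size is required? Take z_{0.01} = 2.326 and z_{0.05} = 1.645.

Fisher's z: C = ½·ln((1+r)/(1−r)) = ½·ln(2.8462) = 0.5230.
n = ((z_{α/2} + z_β)/C)² + 3.
(2.326 + 1.645) / 0.5230 = 3.971 / 0.5230 = 7.593.
n = 7.593² + 3 = 57.65 + 3 = 60.6.
Round up.

n = 61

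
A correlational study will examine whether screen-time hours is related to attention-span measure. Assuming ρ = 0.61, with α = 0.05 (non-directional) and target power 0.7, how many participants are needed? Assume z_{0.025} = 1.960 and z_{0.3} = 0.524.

n = 16

Fisher's z: C = ½·ln((1+r)/(1−r)) = ½·ln(4.1282) = 0.7089.
n = ((z_{α/2} + z_β)/C)² + 3.
(1.960 + 0.524) / 0.7089 = 2.484 / 0.7089 = 3.504.
n = 3.504² + 3 = 12.28 + 3 = 15.3.
Round up.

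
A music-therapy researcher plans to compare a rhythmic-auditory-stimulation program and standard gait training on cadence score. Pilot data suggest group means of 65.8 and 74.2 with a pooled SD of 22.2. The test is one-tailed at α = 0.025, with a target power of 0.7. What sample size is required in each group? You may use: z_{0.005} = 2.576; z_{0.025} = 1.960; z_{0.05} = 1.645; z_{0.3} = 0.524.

Cohen's d = |M₁ − M₂| / SD_pooled = |65.8 − 74.2| / 22.2 = 8.4 / 22.2 = 0.378.
For two independent groups with equal n: n = 2·((z_{α} + z_β) / d)².
z_{α} + z_β = 1.960 + 0.524 = 2.484.
n = 2 × (2.484 / 0.378)² = 2 × 6.571² = 2 × 43.18 = 86.4.
Round up to the next whole participant.

n = 87 per group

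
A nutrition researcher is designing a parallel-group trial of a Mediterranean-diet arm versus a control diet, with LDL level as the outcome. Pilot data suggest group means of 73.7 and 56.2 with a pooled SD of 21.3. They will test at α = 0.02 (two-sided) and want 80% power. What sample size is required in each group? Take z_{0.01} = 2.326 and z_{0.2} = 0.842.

Cohen's d = |M₁ − M₂| / SD_pooled = |73.7 − 56.2| / 21.3 = 17.5 / 21.3 = 0.822.
For two independent groups with equal n: n = 2·((z_{α/2} + z_β) / d)².
z_{α/2} + z_β = 2.326 + 0.842 = 3.168.
n = 2 × (3.168 / 0.822)² = 2 × 3.854² = 2 × 14.85 = 29.7.
Round up to the next whole participant.

n = 30 per group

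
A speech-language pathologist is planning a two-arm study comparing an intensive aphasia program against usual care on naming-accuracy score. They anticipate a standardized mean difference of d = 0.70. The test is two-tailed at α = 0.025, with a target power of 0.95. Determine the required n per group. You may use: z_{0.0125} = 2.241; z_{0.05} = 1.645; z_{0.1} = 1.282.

For two independent groups with equal n: n = 2·((z_{α/2} + z_β) / d)².
z_{α/2} + z_β = 2.241 + 1.645 = 3.886.
n = 2 × (3.886 / 0.70)² = 2 × 5.551² = 2 × 30.82 = 61.6.
Round up to the next whole participant.

n = 62 per group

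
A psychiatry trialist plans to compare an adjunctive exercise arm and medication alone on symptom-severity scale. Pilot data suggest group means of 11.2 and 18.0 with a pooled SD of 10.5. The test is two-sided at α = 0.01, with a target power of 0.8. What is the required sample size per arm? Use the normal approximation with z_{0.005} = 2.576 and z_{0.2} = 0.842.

Cohen's d = |M₁ − M₂| / SD_pooled = |11.2 − 18.0| / 10.5 = 6.8 / 10.5 = 0.648.
For two independent groups with equal n: n = 2·((z_{α/2} + z_β) / d)².
z_{α/2} + z_β = 2.576 + 0.842 = 3.418.
n = 2 × (3.418 / 0.648)² = 2 × 5.275² = 2 × 27.82 = 55.6.
Round up to the next whole participant.

n = 56 per group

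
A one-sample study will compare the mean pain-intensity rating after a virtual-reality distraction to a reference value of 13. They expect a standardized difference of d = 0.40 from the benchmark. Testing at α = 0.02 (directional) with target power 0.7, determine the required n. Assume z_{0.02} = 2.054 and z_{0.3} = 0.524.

n = 42

For a one-sample test: n = ((z_{α} + z_β) / d)².
z_{α} + z_β = 2.054 + 0.524 = 2.578.
n = (2.578 / 0.40)² = 6.445² = 41.54.
Round up.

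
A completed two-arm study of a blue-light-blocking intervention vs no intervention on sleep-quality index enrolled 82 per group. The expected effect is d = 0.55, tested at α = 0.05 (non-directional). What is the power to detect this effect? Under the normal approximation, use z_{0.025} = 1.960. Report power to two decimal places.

For two equal groups, power = Φ(d·√(n/2) − z_{α/2}).
d·√(n/2) = 0.55 × √(82/2) = 0.55 × 6.403 = 3.522.
z_β = 3.522 − 1.960 = 1.562.
Power = Φ(1.562) = 0.941.

power ≈ 0.94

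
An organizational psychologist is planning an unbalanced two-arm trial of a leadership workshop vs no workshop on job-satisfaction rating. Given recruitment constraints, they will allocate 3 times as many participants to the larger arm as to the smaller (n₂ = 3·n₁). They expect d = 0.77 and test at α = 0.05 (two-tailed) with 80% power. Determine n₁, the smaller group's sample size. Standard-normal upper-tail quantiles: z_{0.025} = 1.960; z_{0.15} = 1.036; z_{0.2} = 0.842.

n₁ = 18

With allocation ratio k = n₂/n₁ = 3, Var(x̄₁−x̄₂) = σ²(1/n₁ + 1/(k·n₁)) = σ²·(k+1)/(k·n₁).
So n₁ = (1 + 1/k)·((z_{α/2} + z_β)/d)² = 1.333 × (2.802/0.77)².
n₁ = 1.333 × 13.24 = 17.7.
Round up: n₁ = 18, giving n₂ = 3 × 18 = 54.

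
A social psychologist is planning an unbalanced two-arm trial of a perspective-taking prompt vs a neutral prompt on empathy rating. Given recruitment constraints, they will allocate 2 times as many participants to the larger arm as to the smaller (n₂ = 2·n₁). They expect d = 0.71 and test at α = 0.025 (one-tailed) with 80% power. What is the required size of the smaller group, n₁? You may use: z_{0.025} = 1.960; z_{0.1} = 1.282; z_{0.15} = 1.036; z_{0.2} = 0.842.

With allocation ratio k = n₂/n₁ = 2, Var(x̄₁−x̄₂) = σ²(1/n₁ + 1/(k·n₁)) = σ²·(k+1)/(k·n₁).
So n₁ = (1 + 1/k)·((z_{α} + z_β)/d)² = 1.500 × (2.802/0.71)².
n₁ = 1.500 × 15.57 = 23.4.
Round up: n₁ = 24, giving n₂ = 2 × 24 = 48.

n₁ = 24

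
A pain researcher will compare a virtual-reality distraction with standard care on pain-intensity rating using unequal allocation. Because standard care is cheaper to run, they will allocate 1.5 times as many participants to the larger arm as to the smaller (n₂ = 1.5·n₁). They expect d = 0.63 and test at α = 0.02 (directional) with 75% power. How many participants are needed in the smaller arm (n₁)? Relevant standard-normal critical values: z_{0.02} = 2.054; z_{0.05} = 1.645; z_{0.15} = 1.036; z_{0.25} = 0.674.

n₁ = 32

With allocation ratio k = n₂/n₁ = 1.5, Var(x̄₁−x̄₂) = σ²(1/n₁ + 1/(k·n₁)) = σ²·(k+1)/(k·n₁).
So n₁ = (1 + 1/k)·((z_{α} + z_β)/d)² = 1.667 × (2.728/0.63)².
n₁ = 1.667 × 18.75 = 31.3.
Round up: n₁ = 32, giving n₂ = 1.5 × 32 = 48.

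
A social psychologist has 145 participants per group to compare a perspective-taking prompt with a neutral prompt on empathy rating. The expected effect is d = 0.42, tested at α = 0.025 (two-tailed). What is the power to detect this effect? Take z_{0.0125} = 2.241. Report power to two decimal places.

For two equal groups, power = Φ(d·√(n/2) − z_{α/2}).
d·√(n/2) = 0.42 × √(145/2) = 0.42 × 8.515 = 3.576.
z_β = 3.576 − 2.241 = 1.335.
Power = Φ(1.335) = 0.909.

power ≈ 0.91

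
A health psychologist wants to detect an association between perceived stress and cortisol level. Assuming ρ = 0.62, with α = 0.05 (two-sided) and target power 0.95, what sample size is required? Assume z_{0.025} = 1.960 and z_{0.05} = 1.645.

Fisher's z: C = ½·ln((1+r)/(1−r)) = ½·ln(4.2632) = 0.7250.
n = ((z_{α/2} + z_β)/C)² + 3.
(1.960 + 1.645) / 0.7250 = 3.605 / 0.7250 = 4.972.
n = 4.972² + 3 = 24.72 + 3 = 27.7.
Round up.

n = 28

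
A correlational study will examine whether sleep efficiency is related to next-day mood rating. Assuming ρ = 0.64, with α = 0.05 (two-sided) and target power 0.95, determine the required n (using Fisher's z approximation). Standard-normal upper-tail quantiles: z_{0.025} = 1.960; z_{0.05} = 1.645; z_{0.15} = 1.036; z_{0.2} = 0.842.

n = 26

Fisher's z: C = ½·ln((1+r)/(1−r)) = ½·ln(4.5556) = 0.7582.
n = ((z_{α/2} + z_β)/C)² + 3.
(1.960 + 1.645) / 0.7582 = 3.605 / 0.7582 = 4.755.
n = 4.755² + 3 = 22.61 + 3 = 25.6.
Round up.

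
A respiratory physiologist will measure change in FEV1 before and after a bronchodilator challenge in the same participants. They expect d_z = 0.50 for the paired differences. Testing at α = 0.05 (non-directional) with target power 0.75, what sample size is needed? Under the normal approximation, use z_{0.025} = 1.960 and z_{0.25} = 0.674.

n = 28 pairs

For a paired (one-sample on differences) test: n = ((z_{α/2} + z_β) / d)².
z_{α/2} + z_β = 1.960 + 0.674 = 2.634.
n = (2.634 / 0.50)² = 5.268² = 27.75.
Round up.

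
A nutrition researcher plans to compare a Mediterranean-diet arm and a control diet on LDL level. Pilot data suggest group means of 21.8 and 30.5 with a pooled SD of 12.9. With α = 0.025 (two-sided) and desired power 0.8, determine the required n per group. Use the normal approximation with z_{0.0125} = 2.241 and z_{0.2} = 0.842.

Cohen's d = |M₁ − M₂| / SD_pooled = |21.8 − 30.5| / 12.9 = 8.7 / 12.9 = 0.674.
For two independent groups with equal n: n = 2·((z_{α/2} + z_β) / d)².
z_{α/2} + z_β = 2.241 + 0.842 = 3.083.
n = 2 × (3.083 / 0.674)² = 2 × 4.574² = 2 × 20.92 = 41.8.
Round up to the next whole participant.

n = 42 per group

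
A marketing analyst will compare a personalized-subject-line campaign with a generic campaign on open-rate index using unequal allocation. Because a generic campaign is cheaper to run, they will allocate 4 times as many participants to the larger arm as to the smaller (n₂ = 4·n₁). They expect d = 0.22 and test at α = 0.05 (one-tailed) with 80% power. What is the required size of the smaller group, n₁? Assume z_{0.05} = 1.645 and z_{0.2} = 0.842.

n₁ = 160

With allocation ratio k = n₂/n₁ = 4, Var(x̄₁−x̄₂) = σ²(1/n₁ + 1/(k·n₁)) = σ²·(k+1)/(k·n₁).
So n₁ = (1 + 1/k)·((z_{α} + z_β)/d)² = 1.250 × (2.487/0.22)².
n₁ = 1.250 × 127.79 = 159.7.
Round up: n₁ = 160, giving n₂ = 4 × 160 = 640.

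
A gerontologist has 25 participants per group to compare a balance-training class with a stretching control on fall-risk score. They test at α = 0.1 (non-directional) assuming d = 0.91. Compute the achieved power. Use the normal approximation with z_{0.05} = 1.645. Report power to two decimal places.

power ≈ 0.94

For two equal groups, power = Φ(d·√(n/2) − z_{α/2}).
d·√(n/2) = 0.91 × √(25/2) = 0.91 × 3.536 = 3.217.
z_β = 3.217 − 1.645 = 1.572.
Power = Φ(1.572) = 0.942.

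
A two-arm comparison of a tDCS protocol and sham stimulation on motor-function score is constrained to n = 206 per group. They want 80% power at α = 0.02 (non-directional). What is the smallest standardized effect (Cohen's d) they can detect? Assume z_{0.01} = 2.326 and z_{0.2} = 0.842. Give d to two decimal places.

d_min ≈ 0.31

For two independent groups of n = 206 each: d_min = (z_{α/2} + z_β)·√(2/n).
z-sum = 2.326 + 0.842 = 3.168.
d_min = 3.168 × √(2/206) = 3.168 × 0.0985 = 0.312.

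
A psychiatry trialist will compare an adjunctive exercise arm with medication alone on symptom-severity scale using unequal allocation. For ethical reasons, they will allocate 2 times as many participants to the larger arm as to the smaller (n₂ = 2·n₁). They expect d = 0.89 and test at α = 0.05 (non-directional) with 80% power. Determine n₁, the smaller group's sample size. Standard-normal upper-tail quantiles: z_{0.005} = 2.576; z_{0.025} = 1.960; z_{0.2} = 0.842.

n₁ = 15

With allocation ratio k = n₂/n₁ = 2, Var(x̄₁−x̄₂) = σ²(1/n₁ + 1/(k·n₁)) = σ²·(k+1)/(k·n₁).
So n₁ = (1 + 1/k)·((z_{α/2} + z_β)/d)² = 1.500 × (2.802/0.89)².
n₁ = 1.500 × 9.91 = 14.9.
Round up: n₁ = 15, giving n₂ = 2 × 15 = 30.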